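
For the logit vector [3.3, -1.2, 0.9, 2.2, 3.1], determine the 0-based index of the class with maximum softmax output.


Softmax is a monotonic transformation, so it preserves the argmax.
We need to find the index of the maximum logit.
Index 0: 3.3
Index 1: -1.2
Index 2: 0.9
Index 3: 2.2
Index 4: 3.1
Maximum logit = 3.3 at index 0

0


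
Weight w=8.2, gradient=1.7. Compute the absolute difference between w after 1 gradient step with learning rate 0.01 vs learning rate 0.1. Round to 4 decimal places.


With lr=0.01: w_new = 8.2 - 0.01 * 1.7 = 8.183
With lr=0.1: w_new = 8.2 - 0.1 * 1.7 = 8.03
Absolute difference = |8.183 - 8.03|
= 0.1530

0.1530


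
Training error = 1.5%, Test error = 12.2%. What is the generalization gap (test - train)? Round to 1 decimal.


Generalization gap = test_error - train_error
= 12.2 - 1.5
= 10.7%
A large gap suggests overfitting.

10.7


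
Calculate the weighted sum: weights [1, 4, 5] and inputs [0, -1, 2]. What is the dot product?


Element-wise products:
1 * 0 = 0
4 * -1 = -4
5 * 2 = 10
Sum = 0 + -4 + 10
= 6

6


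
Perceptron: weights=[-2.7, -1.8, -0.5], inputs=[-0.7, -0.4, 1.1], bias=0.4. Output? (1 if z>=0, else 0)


z = w . x + b
= -2.7*-0.7 + -1.8*-0.4 + -0.5*1.1 + 0.4
= 1.89 + 0.72 + -0.55 + 0.4
= 2.06 + 0.4
= 2.46
Since z = 2.46 >= 0, output = 1

1


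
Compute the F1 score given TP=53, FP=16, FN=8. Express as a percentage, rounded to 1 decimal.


Precision = TP / (TP + FP) = 53 / 69 = 0.7681
Recall = TP / (TP + FN) = 53 / 61 = 0.8689
F1 = 2 * P * R / (P + R)
= 2 * 0.7681 * 0.8689 / (0.7681 + 0.8689)
= 1.3348 / 1.637
= 0.8154
As percentage: 81.5%

81.5


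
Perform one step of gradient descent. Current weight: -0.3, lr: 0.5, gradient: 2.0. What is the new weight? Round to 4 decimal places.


w_new = w_old - lr * gradient
= -0.3 - 0.5 * 2.0
= -0.3 - (1.0)
= -1.3000

-1.3000


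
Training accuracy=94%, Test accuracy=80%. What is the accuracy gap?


Gap = train_accuracy - test_accuracy
= 94 - 80
= 14%
This gap suggests the model is overfitting.

14


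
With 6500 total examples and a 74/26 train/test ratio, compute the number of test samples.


Train samples = 6500 * 74% = 4810
Test samples = 6500 - 4810
= 1690

1690


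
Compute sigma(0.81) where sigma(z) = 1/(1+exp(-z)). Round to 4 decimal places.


sigmoid(z) = 1 / (1 + exp(-z))
exp(-(0.81)) = exp(-0.81) = 0.4449
1 + 0.4449 = 1.4449
1 / 1.4449 = 0.6921

0.6921


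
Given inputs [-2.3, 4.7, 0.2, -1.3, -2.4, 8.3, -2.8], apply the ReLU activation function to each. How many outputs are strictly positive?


ReLU(x) = max(0, x) for each element:
ReLU(-2.3) = 0
ReLU(4.7) = 4.7
ReLU(0.2) = 0.2
ReLU(-1.3) = 0
ReLU(-2.4) = 0
ReLU(8.3) = 8.3
ReLU(-2.8) = 0
Active neurons (>0): 3

3


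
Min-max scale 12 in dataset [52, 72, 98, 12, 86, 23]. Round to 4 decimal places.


Min = 12, Max = 98
Range = 98 - 12 = 86
Scaled = (x - min) / (max - min)
= (12 - 12) / 86
= 0 / 86
= 0.0000

0.0000


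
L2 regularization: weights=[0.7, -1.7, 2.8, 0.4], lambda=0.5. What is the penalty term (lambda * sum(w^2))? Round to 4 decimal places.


Squaring each weight:
0.7^2 = 0.49
(-1.7)^2 = 2.89
2.8^2 = 7.84
0.4^2 = 0.16
Sum of squares = 11.38
Penalty = 0.5 * 11.38 = 5.6900

5.6900


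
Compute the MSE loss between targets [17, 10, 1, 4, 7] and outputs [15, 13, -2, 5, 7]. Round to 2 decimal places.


Differences: [2, -3, 3, -1, 0]
Squared errors: [4, 9, 9, 1, 0]
Sum of squared errors = 23
MSE = 23 / 5 = 4.60

4.60


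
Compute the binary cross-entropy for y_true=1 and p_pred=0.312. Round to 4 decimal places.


For y=1: Loss = -log(p)
= -log(0.312)
= -(-1.1648)
= 1.1648

1.1648


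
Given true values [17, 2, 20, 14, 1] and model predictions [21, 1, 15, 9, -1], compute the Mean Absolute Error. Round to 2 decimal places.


Absolute errors: [4, 1, 5, 5, 2]
Sum of absolute errors = 17
MAE = 17 / 5 = 3.40

3.40


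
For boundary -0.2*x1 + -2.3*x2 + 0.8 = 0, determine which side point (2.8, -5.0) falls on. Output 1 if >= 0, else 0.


Compute -0.2 * 2.8 + -2.3 * -5.0 + 0.8
= -0.56 + 11.5 + 0.8
= 11.74
Since 11.74 >= 0, the point is on the positive side.

1


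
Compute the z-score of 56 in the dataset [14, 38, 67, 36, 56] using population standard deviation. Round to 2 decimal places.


Mean = (14 + 38 + 67 + 36 + 56) / 5 = 42.2
Variance = sum((x_i - mean)^2) / n = 331.36
Std = sqrt(331.36) = 18.2033
Z = (x - mean) / std
= (56 - 42.2) / 18.2033
= 13.8 / 18.2033
= 0.76

0.76


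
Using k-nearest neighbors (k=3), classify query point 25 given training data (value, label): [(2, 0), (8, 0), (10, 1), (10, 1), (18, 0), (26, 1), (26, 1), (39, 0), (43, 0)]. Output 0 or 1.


Distances from query 25:
Point 26 (class 1): distance = 1
Point 26 (class 1): distance = 1
Point 18 (class 0): distance = 7
K=3 nearest neighbors: classes = [1, 1, 0]
Votes for class 1: 2 / 3
Majority vote => class 1

1


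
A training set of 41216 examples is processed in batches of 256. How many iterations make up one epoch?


Iterations per epoch = dataset_size / batch_size
= 41216 / 256
= 161

161


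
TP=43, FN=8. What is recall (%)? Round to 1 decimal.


Recall = TP / (TP + FN) * 100
= 43 / (43 + 8)
= 43 / 51
= 0.8431
= 84.3%

84.3


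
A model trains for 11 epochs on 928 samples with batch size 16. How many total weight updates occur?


Iterations per epoch = 928 / 16 = 58
Total updates = iterations_per_epoch * epochs
= 58 * 11
= 638

638


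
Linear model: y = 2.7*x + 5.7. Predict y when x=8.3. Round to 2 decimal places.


y = 2.7 * 8.3 + (5.7)
= 22.41 + (5.7)
= 28.11

28.11


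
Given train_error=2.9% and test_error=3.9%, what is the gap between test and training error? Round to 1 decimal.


Generalization gap = test_error - train_error
= 3.9 - 2.9
= 1.0%
A small gap suggests good generalization.

1.0


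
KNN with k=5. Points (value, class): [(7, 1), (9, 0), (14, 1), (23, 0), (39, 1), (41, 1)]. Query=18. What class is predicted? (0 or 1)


Distances from query 18:
Point 14 (class 1): distance = 4
Point 23 (class 0): distance = 5
Point 9 (class 0): distance = 9
Point 7 (class 1): distance = 11
Point 39 (class 1): distance = 21
K=5 nearest neighbors: classes = [1, 0, 0, 1, 1]
Votes for class 1: 3 / 5
Majority vote => class 1

1


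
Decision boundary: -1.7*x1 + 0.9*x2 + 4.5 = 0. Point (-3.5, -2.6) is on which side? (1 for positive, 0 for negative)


Compute -1.7 * -3.5 + 0.9 * -2.6 + 4.5
= 5.95 + -2.34 + 4.5
= 8.11
Since 8.11 >= 0, the point is on the positive side.

1


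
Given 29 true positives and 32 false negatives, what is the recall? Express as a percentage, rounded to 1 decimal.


Recall = TP / (TP + FN) * 100
= 29 / (29 + 32)
= 29 / 61
= 0.4754
= 47.5%

47.5


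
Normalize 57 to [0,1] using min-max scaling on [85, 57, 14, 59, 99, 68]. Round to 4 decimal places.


Min = 14, Max = 99
Range = 99 - 14 = 85
Scaled = (x - min) / (max - min)
= (57 - 14) / 85
= 43 / 85
= 0.5059

0.5059


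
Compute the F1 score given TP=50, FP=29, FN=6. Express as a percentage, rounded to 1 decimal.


Precision = TP / (TP + FP) = 50 / 79 = 0.6329
Recall = TP / (TP + FN) = 50 / 56 = 0.8929
F1 = 2 * P * R / (P + R)
= 2 * 0.6329 * 0.8929 / (0.6329 + 0.8929)
= 1.1302 / 1.5258
= 0.7407
As percentage: 74.1%

74.1


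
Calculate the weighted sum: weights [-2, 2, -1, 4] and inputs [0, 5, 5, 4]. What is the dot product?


Element-wise products:
-2 * 0 = 0
2 * 5 = 10
-1 * 5 = -5
4 * 4 = 16
Sum = 0 + 10 + -5 + 16
= 21

21


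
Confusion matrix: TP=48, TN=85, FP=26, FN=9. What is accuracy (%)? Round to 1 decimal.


Accuracy = (TP + TN) / (TP + TN + FP + FN) * 100
= (48 + 85) / (48 + 85 + 26 + 9)
= 133 / 168
= 0.7917
= 79.2%

79.2


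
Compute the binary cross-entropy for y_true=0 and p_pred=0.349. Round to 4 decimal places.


For y=0: Loss = -log(1-p)
= -log(1 - 0.349)
= -log(0.651)
= -(-0.4292)
= 0.4292

0.4292


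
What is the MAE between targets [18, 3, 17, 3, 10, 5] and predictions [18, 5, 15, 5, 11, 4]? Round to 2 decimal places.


Absolute errors: [0, 2, 2, 2, 1, 1]
Sum of absolute errors = 8
MAE = 8 / 6 = 1.33

1.33


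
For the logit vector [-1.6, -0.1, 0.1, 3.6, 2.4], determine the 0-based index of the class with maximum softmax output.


Softmax is a monotonic transformation, so it preserves the argmax.
We need to find the index of the maximum logit.
Index 0: -1.6
Index 1: -0.1
Index 2: 0.1
Index 3: 3.6
Index 4: 2.4
Maximum logit = 3.6 at index 3

3


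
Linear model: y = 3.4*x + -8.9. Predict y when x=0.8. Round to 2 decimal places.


y = 3.4 * 0.8 + (-8.9)
= 2.72 + (-8.9)
= -6.18

-6.18


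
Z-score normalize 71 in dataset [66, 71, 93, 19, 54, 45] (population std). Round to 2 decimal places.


Mean = (66 + 71 + 93 + 19 + 54 + 45) / 6 = 58.0
Variance = sum((x_i - mean)^2) / n = 527.3333
Std = sqrt(527.3333) = 22.9637
Z = (x - mean) / std
= (71 - 58.0) / 22.9637
= 13.0 / 22.9637
= 0.57

0.57


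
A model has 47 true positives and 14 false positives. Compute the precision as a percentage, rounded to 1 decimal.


Precision = TP / (TP + FP) * 100
= 47 / (47 + 14)
= 47 / 61
= 0.7705
= 77.0%

77.0


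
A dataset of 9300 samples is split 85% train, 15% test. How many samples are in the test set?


Train samples = 9300 * 85% = 7905
Test samples = 9300 - 7905
= 1395

1395


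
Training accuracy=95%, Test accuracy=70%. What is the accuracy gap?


Gap = train_accuracy - test_accuracy
= 95 - 70
= 25%
This large gap strongly indicates overfitting.

25


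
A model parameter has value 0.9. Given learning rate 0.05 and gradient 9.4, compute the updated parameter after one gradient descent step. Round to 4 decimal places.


w_new = w_old - lr * gradient
= 0.9 - 0.05 * 9.4
= 0.9 - (0.47)
= 0.4300

0.4300


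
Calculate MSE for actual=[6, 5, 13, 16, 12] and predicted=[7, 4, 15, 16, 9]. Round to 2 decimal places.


Differences: [-1, 1, -2, 0, 3]
Squared errors: [1, 1, 4, 0, 9]
Sum of squared errors = 15
MSE = 15 / 5 = 3.00

3.00


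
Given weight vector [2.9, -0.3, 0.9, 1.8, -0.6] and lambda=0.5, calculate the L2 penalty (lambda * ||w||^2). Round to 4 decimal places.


Squaring each weight:
2.9^2 = 8.41
(-0.3)^2 = 0.09
0.9^2 = 0.81
1.8^2 = 3.24
(-0.6)^2 = 0.36
Sum of squares = 12.91
Penalty = 0.5 * 12.91 = 6.4550

6.4550


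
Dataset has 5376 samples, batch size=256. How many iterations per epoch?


Iterations per epoch = dataset_size / batch_size
= 5376 / 256
= 21

21


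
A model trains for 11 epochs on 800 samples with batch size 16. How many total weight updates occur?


Iterations per epoch = 800 / 16 = 50
Total updates = iterations_per_epoch * epochs
= 50 * 11
= 550

550


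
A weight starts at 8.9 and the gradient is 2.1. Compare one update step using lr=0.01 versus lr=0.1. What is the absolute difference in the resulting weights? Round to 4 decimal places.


With lr=0.01: w_new = 8.9 - 0.01 * 2.1 = 8.879
With lr=0.1: w_new = 8.9 - 0.1 * 2.1 = 8.69
Absolute difference = |8.879 - 8.69|
= 0.1890

0.1890


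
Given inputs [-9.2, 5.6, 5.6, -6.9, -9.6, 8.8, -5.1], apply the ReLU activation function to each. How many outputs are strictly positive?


ReLU(x) = max(0, x) for each element:
ReLU(-9.2) = 0
ReLU(5.6) = 5.6
ReLU(5.6) = 5.6
ReLU(-6.9) = 0
ReLU(-9.6) = 0
ReLU(8.8) = 8.8
ReLU(-5.1) = 0
Active neurons (>0): 3

3


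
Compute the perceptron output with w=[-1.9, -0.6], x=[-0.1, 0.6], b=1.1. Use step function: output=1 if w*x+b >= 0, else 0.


z = w . x + b
= -1.9*-0.1 + -0.6*0.6 + 1.1
= 0.19 + -0.36 + 1.1
= -0.17 + 1.1
= 0.93
Since z = 0.93 >= 0, output = 1

1


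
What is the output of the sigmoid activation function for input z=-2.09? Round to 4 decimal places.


sigmoid(z) = 1 / (1 + exp(-z))
exp(-(-2.09)) = exp(2.09) = 8.0849
1 + 8.0849 = 9.0849
1 / 9.0849 = 0.1101

0.1101


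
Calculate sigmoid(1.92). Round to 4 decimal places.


sigmoid(z) = 1 / (1 + exp(-z))
exp(-(1.92)) = exp(-1.92) = 0.1466
1 + 0.1466 = 1.1466
1 / 1.1466 = 0.8721

0.8721


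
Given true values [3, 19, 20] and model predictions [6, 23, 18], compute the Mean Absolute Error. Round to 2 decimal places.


Absolute errors: [3, 4, 2]
Sum of absolute errors = 9
MAE = 9 / 3 = 3.00

3.00


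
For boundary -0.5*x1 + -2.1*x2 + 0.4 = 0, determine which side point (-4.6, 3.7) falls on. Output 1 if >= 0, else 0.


Compute -0.5 * -4.6 + -2.1 * 3.7 + 0.4
= 2.3 + -7.77 + 0.4
= -5.07
Since -5.07 < 0, the point is on the negative side.

0


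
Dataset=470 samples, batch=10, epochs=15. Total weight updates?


Iterations per epoch = 470 / 10 = 47
Total updates = iterations_per_epoch * epochs
= 47 * 15
= 705

705


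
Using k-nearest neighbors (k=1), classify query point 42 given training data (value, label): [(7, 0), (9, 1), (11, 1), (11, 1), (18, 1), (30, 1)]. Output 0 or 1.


Distances from query 42:
Point 30 (class 1): distance = 12
K=1 nearest neighbors: classes = [1]
Votes for class 1: 1 / 1
Majority vote => class 1

1


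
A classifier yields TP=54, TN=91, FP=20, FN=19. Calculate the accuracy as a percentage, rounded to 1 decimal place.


Accuracy = (TP + TN) / (TP + TN + FP + FN) * 100
= (54 + 91) / (54 + 91 + 20 + 19)
= 145 / 184
= 0.788
= 78.8%

78.8


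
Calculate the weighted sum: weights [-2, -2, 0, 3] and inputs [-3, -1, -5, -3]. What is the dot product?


Element-wise products:
-2 * -3 = 6
-2 * -1 = 2
0 * -5 = 0
3 * -3 = -9
Sum = 6 + 2 + 0 + -9
= -1

-1


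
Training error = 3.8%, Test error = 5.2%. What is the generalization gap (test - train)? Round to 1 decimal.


Generalization gap = test_error - train_error
= 5.2 - 3.8
= 1.4%
A small gap suggests good generalization.

1.4


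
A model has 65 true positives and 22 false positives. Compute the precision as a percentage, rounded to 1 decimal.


Precision = TP / (TP + FP) * 100
= 65 / (65 + 22)
= 65 / 87
= 0.7471
= 74.7%

74.7


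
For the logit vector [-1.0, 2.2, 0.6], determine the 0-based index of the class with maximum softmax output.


Softmax is a monotonic transformation, so it preserves the argmax.
We need to find the index of the maximum logit.
Index 0: -1.0
Index 1: 2.2
Index 2: 0.6
Maximum logit = 2.2 at index 1

1


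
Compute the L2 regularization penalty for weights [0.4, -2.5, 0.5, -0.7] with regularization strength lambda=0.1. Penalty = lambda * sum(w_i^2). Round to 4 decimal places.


Squaring each weight:
0.4^2 = 0.16
(-2.5)^2 = 6.25
0.5^2 = 0.25
(-0.7)^2 = 0.49
Sum of squares = 7.15
Penalty = 0.1 * 7.15 = 0.7150

0.7150


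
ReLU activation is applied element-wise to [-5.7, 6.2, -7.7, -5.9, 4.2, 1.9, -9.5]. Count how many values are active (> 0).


ReLU(x) = max(0, x) for each element:
ReLU(-5.7) = 0
ReLU(6.2) = 6.2
ReLU(-7.7) = 0
ReLU(-5.9) = 0
ReLU(4.2) = 4.2
ReLU(1.9) = 1.9
ReLU(-9.5) = 0
Active neurons (>0): 3

3


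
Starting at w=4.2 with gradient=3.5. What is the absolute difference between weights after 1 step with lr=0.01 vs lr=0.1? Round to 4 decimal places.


With lr=0.01: w_new = 4.2 - 0.01 * 3.5 = 4.165
With lr=0.1: w_new = 4.2 - 0.1 * 3.5 = 3.85
Absolute difference = |4.165 - 3.85|
= 0.3150

0.3150


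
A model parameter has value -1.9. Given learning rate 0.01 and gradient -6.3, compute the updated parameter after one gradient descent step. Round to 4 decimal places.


w_new = w_old - lr * gradient
= -1.9 - 0.01 * -6.3
= -1.9 - (-0.063)
= -1.8370

-1.8370


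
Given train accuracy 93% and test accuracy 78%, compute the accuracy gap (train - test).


Gap = train_accuracy - test_accuracy
= 93 - 78
= 15%
This gap suggests the model is overfitting.

15


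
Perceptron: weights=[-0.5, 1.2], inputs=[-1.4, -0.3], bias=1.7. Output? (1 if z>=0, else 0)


z = w . x + b
= -0.5*-1.4 + 1.2*-0.3 + 1.7
= 0.7 + -0.36 + 1.7
= 0.34 + 1.7
= 2.04
Since z = 2.04 >= 0, output = 1

1


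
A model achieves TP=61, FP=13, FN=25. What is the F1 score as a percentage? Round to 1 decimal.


Precision = TP / (TP + FP) = 61 / 74 = 0.8243
Recall = TP / (TP + FN) = 61 / 86 = 0.7093
F1 = 2 * P * R / (P + R)
= 2 * 0.8243 * 0.7093 / (0.8243 + 0.7093)
= 1.1694 / 1.5336
= 0.7625
As percentage: 76.3%

76.3


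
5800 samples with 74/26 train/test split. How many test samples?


Train samples = 5800 * 74% = 4292
Test samples = 5800 - 4292
= 1508

1508


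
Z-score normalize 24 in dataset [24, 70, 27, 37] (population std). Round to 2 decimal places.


Mean = (24 + 70 + 27 + 37) / 4 = 39.5
Variance = sum((x_i - mean)^2) / n = 333.25
Std = sqrt(333.25) = 18.2551
Z = (x - mean) / std
= (24 - 39.5) / 18.2551
= -15.5 / 18.2551
= -0.85

-0.85


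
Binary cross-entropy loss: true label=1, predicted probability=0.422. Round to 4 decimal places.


For y=1: Loss = -log(p)
= -log(0.422)
= -(-0.8627)
= 0.8627

0.8627


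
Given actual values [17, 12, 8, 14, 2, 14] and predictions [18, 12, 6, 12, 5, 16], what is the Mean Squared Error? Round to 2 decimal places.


Differences: [-1, 0, 2, 2, -3, -2]
Squared errors: [1, 0, 4, 4, 9, 4]
Sum of squared errors = 22
MSE = 22 / 6 = 3.67

3.67


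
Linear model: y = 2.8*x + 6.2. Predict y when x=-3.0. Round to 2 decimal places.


y = 2.8 * -3.0 + (6.2)
= -8.4 + (6.2)
= -2.20

-2.20


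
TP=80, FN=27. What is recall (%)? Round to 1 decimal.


Recall = TP / (TP + FN) * 100
= 80 / (80 + 27)
= 80 / 107
= 0.7477
= 74.8%

74.8


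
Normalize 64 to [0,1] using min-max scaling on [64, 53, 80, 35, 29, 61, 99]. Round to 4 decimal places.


Min = 29, Max = 99
Range = 99 - 29 = 70
Scaled = (x - min) / (max - min)
= (64 - 29) / 70
= 35 / 70
= 0.5000

0.5000


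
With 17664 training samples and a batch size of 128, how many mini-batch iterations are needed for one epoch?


Iterations per epoch = dataset_size / batch_size
= 17664 / 128
= 138

138


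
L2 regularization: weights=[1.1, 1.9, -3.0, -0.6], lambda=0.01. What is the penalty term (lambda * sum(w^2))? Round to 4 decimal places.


Squaring each weight:
1.1^2 = 1.21
1.9^2 = 3.61
(-3.0)^2 = 9.0
(-0.6)^2 = 0.36
Sum of squares = 14.18
Penalty = 0.01 * 14.18 = 0.1418

0.1418


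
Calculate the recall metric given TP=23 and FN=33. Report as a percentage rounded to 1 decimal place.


Recall = TP / (TP + FN) * 100
= 23 / (23 + 33)
= 23 / 56
= 0.4107
= 41.1%

41.1


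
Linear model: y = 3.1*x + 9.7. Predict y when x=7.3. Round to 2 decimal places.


y = 3.1 * 7.3 + (9.7)
= 22.63 + (9.7)
= 32.33

32.33


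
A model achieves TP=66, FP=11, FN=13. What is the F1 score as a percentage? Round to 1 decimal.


Precision = TP / (TP + FP) = 66 / 77 = 0.8571
Recall = TP / (TP + FN) = 66 / 79 = 0.8354
F1 = 2 * P * R / (P + R)
= 2 * 0.8571 * 0.8354 / (0.8571 + 0.8354)
= 1.4322 / 1.6926
= 0.8462
As percentage: 84.6%

84.6


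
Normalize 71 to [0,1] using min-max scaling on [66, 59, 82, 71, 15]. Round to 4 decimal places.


Min = 15, Max = 82
Range = 82 - 15 = 67
Scaled = (x - min) / (max - min)
= (71 - 15) / 67
= 56 / 67
= 0.8358

0.8358


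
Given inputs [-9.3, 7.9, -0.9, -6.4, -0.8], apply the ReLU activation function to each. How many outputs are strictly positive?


ReLU(x) = max(0, x) for each element:
ReLU(-9.3) = 0
ReLU(7.9) = 7.9
ReLU(-0.9) = 0
ReLU(-6.4) = 0
ReLU(-0.8) = 0
Active neurons (>0): 1

1


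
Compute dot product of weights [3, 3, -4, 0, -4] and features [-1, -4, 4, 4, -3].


Element-wise products:
3 * -1 = -3
3 * -4 = -12
-4 * 4 = -16
0 * 4 = 0
-4 * -3 = 12
Sum = -3 + -12 + -16 + 0 + 12
= -19

-19


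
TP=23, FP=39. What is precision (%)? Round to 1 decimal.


Precision = TP / (TP + FP) * 100
= 23 / (23 + 39)
= 23 / 62
= 0.371
= 37.1%

37.1


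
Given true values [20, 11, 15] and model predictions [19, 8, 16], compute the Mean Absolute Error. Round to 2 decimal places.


Absolute errors: [1, 3, 1]
Sum of absolute errors = 5
MAE = 5 / 3 = 1.67

1.67


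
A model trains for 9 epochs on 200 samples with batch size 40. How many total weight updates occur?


Iterations per epoch = 200 / 40 = 5
Total updates = iterations_per_epoch * epochs
= 5 * 9
= 45

45


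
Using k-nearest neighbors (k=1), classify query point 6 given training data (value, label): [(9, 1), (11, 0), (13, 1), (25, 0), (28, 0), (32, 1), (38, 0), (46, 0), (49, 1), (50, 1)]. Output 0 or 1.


Distances from query 6:
Point 9 (class 1): distance = 3
K=1 nearest neighbors: classes = [1]
Votes for class 1: 1 / 1
Majority vote => class 1

1


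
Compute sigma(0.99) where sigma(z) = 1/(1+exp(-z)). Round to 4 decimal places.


sigmoid(z) = 1 / (1 + exp(-z))
exp(-(0.99)) = exp(-0.99) = 0.3716
1 + 0.3716 = 1.3716
1 / 1.3716 = 0.7291

0.7291


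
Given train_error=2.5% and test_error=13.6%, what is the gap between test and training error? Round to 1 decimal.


Generalization gap = test_error - train_error
= 13.6 - 2.5
= 11.1%
A large gap suggests overfitting.

11.1


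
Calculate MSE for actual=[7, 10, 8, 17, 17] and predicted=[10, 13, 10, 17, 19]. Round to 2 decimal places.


Differences: [-3, -3, -2, 0, -2]
Squared errors: [9, 9, 4, 0, 4]
Sum of squared errors = 26
MSE = 26 / 5 = 5.20

5.20


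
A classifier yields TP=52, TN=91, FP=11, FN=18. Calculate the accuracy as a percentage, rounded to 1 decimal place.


Accuracy = (TP + TN) / (TP + TN + FP + FN) * 100
= (52 + 91) / (52 + 91 + 11 + 18)
= 143 / 172
= 0.8314
= 83.1%

83.1


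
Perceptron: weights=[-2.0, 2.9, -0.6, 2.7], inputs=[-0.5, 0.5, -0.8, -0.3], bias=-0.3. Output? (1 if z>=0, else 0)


z = w . x + b
= -2.0*-0.5 + 2.9*0.5 + -0.6*-0.8 + 2.7*-0.3 + -0.3
= 1.0 + 1.45 + 0.48 + -0.81 + -0.3
= 2.12 + -0.3
= 1.82
Since z = 1.82 >= 0, output = 1

1


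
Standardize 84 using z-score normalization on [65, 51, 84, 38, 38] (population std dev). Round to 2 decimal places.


Mean = (65 + 51 + 84 + 38 + 38) / 5 = 55.2
Variance = sum((x_i - mean)^2) / n = 306.96
Std = sqrt(306.96) = 17.5203
Z = (x - mean) / std
= (84 - 55.2) / 17.5203
= 28.8 / 17.5203
= 1.64

1.64


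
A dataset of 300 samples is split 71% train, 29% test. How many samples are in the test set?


Train samples = 300 * 71% = 213
Test samples = 300 - 213
= 87

87


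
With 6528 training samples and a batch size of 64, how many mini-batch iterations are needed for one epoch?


Iterations per epoch = dataset_size / batch_size
= 6528 / 64
= 102

102


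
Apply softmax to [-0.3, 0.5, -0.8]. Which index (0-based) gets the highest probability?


Softmax is a monotonic transformation, so it preserves the argmax.
We need to find the index of the maximum logit.
Index 0: -0.3
Index 1: 0.5
Index 2: -0.8
Maximum logit = 0.5 at index 1

1


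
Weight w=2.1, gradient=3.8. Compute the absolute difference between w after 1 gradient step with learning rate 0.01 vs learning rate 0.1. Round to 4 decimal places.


With lr=0.01: w_new = 2.1 - 0.01 * 3.8 = 2.062
With lr=0.1: w_new = 2.1 - 0.1 * 3.8 = 1.72
Absolute difference = |2.062 - 1.72|
= 0.3420

0.3420


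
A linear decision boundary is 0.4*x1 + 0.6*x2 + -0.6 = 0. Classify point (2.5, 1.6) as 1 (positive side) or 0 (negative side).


Compute 0.4 * 2.5 + 0.6 * 1.6 + -0.6
= 1.0 + 0.96 + -0.6
= 1.36
Since 1.36 >= 0, the point is on the positive side.

1


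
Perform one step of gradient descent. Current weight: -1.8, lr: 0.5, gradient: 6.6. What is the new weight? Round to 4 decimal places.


w_new = w_old - lr * gradient
= -1.8 - 0.5 * 6.6
= -1.8 - (3.3)
= -5.1000

-5.1000


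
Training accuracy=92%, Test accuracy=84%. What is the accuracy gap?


Gap = train_accuracy - test_accuracy
= 92 - 84
= 8%
This moderate gap may indicate mild overfitting.

8


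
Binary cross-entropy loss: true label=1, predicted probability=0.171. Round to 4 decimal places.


For y=1: Loss = -log(p)
= -log(0.171)
= -(-1.7661)
= 1.7661

1.7661


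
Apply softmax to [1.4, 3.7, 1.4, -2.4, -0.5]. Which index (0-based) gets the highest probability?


Softmax is a monotonic transformation, so it preserves the argmax.
We need to find the index of the maximum logit.
Index 0: 1.4
Index 1: 3.7
Index 2: 1.4
Index 3: -2.4
Index 4: -0.5
Maximum logit = 3.7 at index 1

1


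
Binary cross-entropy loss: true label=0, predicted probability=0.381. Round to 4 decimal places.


For y=0: Loss = -log(1-p)
= -log(1 - 0.381)
= -log(0.619)
= -(-0.4797)
= 0.4797

0.4797


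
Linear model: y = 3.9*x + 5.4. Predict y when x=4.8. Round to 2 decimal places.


y = 3.9 * 4.8 + (5.4)
= 18.72 + (5.4)
= 24.12

24.12


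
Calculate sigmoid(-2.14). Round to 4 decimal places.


sigmoid(z) = 1 / (1 + exp(-z))
exp(-(-2.14)) = exp(2.14) = 8.4994
1 + 8.4994 = 9.4994
1 / 9.4994 = 0.1053

0.1053


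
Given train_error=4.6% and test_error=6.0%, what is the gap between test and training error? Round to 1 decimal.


Generalization gap = test_error - train_error
= 6.0 - 4.6
= 1.4%
A small gap suggests good generalization.

1.4


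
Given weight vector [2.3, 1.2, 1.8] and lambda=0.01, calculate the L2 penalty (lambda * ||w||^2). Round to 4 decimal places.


Squaring each weight:
2.3^2 = 5.29
1.2^2 = 1.44
1.8^2 = 3.24
Sum of squares = 9.97
Penalty = 0.01 * 9.97 = 0.0997

0.0997


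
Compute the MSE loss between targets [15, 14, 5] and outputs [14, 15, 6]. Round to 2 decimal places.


Differences: [1, -1, -1]
Squared errors: [1, 1, 1]
Sum of squared errors = 3
MSE = 3 / 3 = 1.00

1.00


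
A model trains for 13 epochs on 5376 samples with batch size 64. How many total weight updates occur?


Iterations per epoch = 5376 / 64 = 84
Total updates = iterations_per_epoch * epochs
= 84 * 13
= 1092

1092


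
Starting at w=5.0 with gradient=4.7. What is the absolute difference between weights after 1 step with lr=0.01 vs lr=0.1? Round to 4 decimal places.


With lr=0.01: w_new = 5.0 - 0.01 * 4.7 = 4.953
With lr=0.1: w_new = 5.0 - 0.1 * 4.7 = 4.53
Absolute difference = |4.953 - 4.53|
= 0.4230

0.4230


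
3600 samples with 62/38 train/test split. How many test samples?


Train samples = 3600 * 62% = 2232
Test samples = 3600 - 2232
= 1368

1368


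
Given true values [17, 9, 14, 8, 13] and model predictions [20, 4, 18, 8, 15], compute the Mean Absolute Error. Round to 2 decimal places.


Absolute errors: [3, 5, 4, 0, 2]
Sum of absolute errors = 14
MAE = 14 / 5 = 2.80

2.80


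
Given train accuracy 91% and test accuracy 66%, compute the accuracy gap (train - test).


Gap = train_accuracy - test_accuracy
= 91 - 66
= 25%
This large gap strongly indicates overfitting.

25


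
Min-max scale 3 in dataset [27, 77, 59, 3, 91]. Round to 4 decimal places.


Min = 3, Max = 91
Range = 91 - 3 = 88
Scaled = (x - min) / (max - min)
= (3 - 3) / 88
= 0 / 88
= 0.0000

0.0000


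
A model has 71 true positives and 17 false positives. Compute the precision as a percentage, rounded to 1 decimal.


Precision = TP / (TP + FP) * 100
= 71 / (71 + 17)
= 71 / 88
= 0.8068
= 80.7%

80.7


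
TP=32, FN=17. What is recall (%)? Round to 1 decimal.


Recall = TP / (TP + FN) * 100
= 32 / (32 + 17)
= 32 / 49
= 0.6531
= 65.3%

65.3


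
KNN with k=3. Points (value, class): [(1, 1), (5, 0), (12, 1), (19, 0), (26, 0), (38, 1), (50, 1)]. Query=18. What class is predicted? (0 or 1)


Distances from query 18:
Point 19 (class 0): distance = 1
Point 12 (class 1): distance = 6
Point 26 (class 0): distance = 8
K=3 nearest neighbors: classes = [0, 1, 0]
Votes for class 1: 1 / 3
Majority vote => class 0

0


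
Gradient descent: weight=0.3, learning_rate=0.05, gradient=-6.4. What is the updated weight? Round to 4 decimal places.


w_new = w_old - lr * gradient
= 0.3 - 0.05 * -6.4
= 0.3 - (-0.32)
= 0.6200

0.6200


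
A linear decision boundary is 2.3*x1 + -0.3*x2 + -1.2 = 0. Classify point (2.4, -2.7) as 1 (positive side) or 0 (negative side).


Compute 2.3 * 2.4 + -0.3 * -2.7 + -1.2
= 5.52 + 0.81 + -1.2
= 5.13
Since 5.13 >= 0, the point is on the positive side.

1


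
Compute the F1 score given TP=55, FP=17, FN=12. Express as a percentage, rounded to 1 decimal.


Precision = TP / (TP + FP) = 55 / 72 = 0.7639
Recall = TP / (TP + FN) = 55 / 67 = 0.8209
F1 = 2 * P * R / (P + R)
= 2 * 0.7639 * 0.8209 / (0.7639 + 0.8209)
= 1.2541 / 1.5848
= 0.7914
As percentage: 79.1%

79.1


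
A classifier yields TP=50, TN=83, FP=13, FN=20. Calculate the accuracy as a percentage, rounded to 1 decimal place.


Accuracy = (TP + TN) / (TP + TN + FP + FN) * 100
= (50 + 83) / (50 + 83 + 13 + 20)
= 133 / 166
= 0.8012
= 80.1%

80.1


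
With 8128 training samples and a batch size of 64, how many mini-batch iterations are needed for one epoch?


Iterations per epoch = dataset_size / batch_size
= 8128 / 64
= 127

127


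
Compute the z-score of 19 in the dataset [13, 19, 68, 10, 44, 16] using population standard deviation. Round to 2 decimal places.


Mean = (13 + 19 + 68 + 10 + 44 + 16) / 6 = 28.3333
Variance = sum((x_i - mean)^2) / n = 438.2222
Std = sqrt(438.2222) = 20.9338
Z = (x - mean) / std
= (19 - 28.3333) / 20.9338
= -9.3333 / 20.9338
= -0.45

-0.45


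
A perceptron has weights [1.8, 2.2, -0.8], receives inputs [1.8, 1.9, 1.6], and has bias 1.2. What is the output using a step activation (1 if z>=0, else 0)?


z = w . x + b
= 1.8*1.8 + 2.2*1.9 + -0.8*1.6 + 1.2
= 3.24 + 4.18 + -1.28 + 1.2
= 6.14 + 1.2
= 7.34
Since z = 7.34 >= 0, output = 1

1


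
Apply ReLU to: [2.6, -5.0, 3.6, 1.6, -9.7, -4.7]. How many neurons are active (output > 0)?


ReLU(x) = max(0, x) for each element:
ReLU(2.6) = 2.6
ReLU(-5.0) = 0
ReLU(3.6) = 3.6
ReLU(1.6) = 1.6
ReLU(-9.7) = 0
ReLU(-4.7) = 0
Active neurons (>0): 3

3


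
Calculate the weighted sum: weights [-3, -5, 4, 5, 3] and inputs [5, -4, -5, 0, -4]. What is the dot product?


Element-wise products:
-3 * 5 = -15
-5 * -4 = 20
4 * -5 = -20
5 * 0 = 0
3 * -4 = -12
Sum = -15 + 20 + -20 + 0 + -12
= -27

-27


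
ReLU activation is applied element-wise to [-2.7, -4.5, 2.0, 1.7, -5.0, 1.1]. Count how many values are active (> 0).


ReLU(x) = max(0, x) for each element:
ReLU(-2.7) = 0
ReLU(-4.5) = 0
ReLU(2.0) = 2.0
ReLU(1.7) = 1.7
ReLU(-5.0) = 0
ReLU(1.1) = 1.1
Active neurons (>0): 3

3


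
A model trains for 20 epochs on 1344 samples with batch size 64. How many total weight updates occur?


Iterations per epoch = 1344 / 64 = 21
Total updates = iterations_per_epoch * epochs
= 21 * 20
= 420

420


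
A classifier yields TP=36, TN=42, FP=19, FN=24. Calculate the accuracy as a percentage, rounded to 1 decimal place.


Accuracy = (TP + TN) / (TP + TN + FP + FN) * 100
= (36 + 42) / (36 + 42 + 19 + 24)
= 78 / 121
= 0.6446
= 64.5%

64.5


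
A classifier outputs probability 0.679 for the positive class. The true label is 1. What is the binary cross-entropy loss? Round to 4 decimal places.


For y=1: Loss = -log(p)
= -log(0.679)
= -(-0.3871)
= 0.3871

0.3871


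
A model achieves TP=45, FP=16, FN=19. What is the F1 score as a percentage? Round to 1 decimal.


Precision = TP / (TP + FP) = 45 / 61 = 0.7377
Recall = TP / (TP + FN) = 45 / 64 = 0.7031
F1 = 2 * P * R / (P + R)
= 2 * 0.7377 * 0.7031 / (0.7377 + 0.7031)
= 1.0374 / 1.4408
= 0.72
As percentage: 72.0%

72.0


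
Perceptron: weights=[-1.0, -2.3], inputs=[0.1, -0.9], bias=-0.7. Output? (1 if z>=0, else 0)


z = w . x + b
= -1.0*0.1 + -2.3*-0.9 + -0.7
= -0.1 + 2.07 + -0.7
= 1.97 + -0.7
= 1.27
Since z = 1.27 >= 0, output = 1

1


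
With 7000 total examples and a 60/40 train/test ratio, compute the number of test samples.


Train samples = 7000 * 60% = 4200
Test samples = 7000 - 4200
= 2800

2800


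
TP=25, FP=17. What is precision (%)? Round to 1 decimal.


Precision = TP / (TP + FP) * 100
= 25 / (25 + 17)
= 25 / 42
= 0.5952
= 59.5%

59.5


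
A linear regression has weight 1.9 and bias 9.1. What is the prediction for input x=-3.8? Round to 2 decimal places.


y = 1.9 * -3.8 + (9.1)
= -7.22 + (9.1)
= 1.88

1.88


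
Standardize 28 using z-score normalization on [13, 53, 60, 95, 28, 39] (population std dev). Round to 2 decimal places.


Mean = (13 + 53 + 60 + 95 + 28 + 39) / 6 = 48.0
Variance = sum((x_i - mean)^2) / n = 680.6667
Std = sqrt(680.6667) = 26.0896
Z = (x - mean) / std
= (28 - 48.0) / 26.0896
= -20.0 / 26.0896
= -0.77

-0.77


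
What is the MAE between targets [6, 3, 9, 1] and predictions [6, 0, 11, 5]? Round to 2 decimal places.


Absolute errors: [0, 3, 2, 4]
Sum of absolute errors = 9
MAE = 9 / 4 = 2.25

2.25


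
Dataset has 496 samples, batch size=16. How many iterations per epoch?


Iterations per epoch = dataset_size / batch_size
= 496 / 16
= 31

31


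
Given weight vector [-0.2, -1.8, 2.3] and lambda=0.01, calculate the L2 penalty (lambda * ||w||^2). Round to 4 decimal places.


Squaring each weight:
(-0.2)^2 = 0.04
(-1.8)^2 = 3.24
2.3^2 = 5.29
Sum of squares = 8.57
Penalty = 0.01 * 8.57 = 0.0857

0.0857


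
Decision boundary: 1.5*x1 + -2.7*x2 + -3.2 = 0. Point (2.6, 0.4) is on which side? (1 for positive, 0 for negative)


Compute 1.5 * 2.6 + -2.7 * 0.4 + -3.2
= 3.9 + -1.08 + -3.2
= -0.38
Since -0.38 < 0, the point is on the negative side.

0


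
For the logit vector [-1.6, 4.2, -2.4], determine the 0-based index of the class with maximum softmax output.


Softmax is a monotonic transformation, so it preserves the argmax.
We need to find the index of the maximum logit.
Index 0: -1.6
Index 1: 4.2
Index 2: -2.4
Maximum logit = 4.2 at index 1

1


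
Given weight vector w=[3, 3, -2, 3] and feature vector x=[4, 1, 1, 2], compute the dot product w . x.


Element-wise products:
3 * 4 = 12
3 * 1 = 3
-2 * 1 = -2
3 * 2 = 6
Sum = 12 + 3 + -2 + 6
= 19

19


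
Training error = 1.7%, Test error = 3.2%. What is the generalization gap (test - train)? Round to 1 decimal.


Generalization gap = test_error - train_error
= 3.2 - 1.7
= 1.5%
A small gap suggests good generalization.

1.5


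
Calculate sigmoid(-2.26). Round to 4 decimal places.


sigmoid(z) = 1 / (1 + exp(-z))
exp(-(-2.26)) = exp(2.26) = 9.5831
1 + 9.5831 = 10.5831
1 / 10.5831 = 0.0945

0.0945


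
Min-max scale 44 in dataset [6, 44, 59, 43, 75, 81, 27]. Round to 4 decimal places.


Min = 6, Max = 81
Range = 81 - 6 = 75
Scaled = (x - min) / (max - min)
= (44 - 6) / 75
= 38 / 75
= 0.5067

0.5067


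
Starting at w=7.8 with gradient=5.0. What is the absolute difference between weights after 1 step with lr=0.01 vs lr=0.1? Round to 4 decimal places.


With lr=0.01: w_new = 7.8 - 0.01 * 5.0 = 7.75
With lr=0.1: w_new = 7.8 - 0.1 * 5.0 = 7.3
Absolute difference = |7.75 - 7.3|
= 0.4500

0.4500


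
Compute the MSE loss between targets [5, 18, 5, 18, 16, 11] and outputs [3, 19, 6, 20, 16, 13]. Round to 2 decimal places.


Differences: [2, -1, -1, -2, 0, -2]
Squared errors: [4, 1, 1, 4, 0, 4]
Sum of squared errors = 14
MSE = 14 / 6 = 2.33

2.33


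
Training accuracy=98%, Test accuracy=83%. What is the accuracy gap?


Gap = train_accuracy - test_accuracy
= 98 - 83
= 15%
This gap suggests the model is overfitting.

15


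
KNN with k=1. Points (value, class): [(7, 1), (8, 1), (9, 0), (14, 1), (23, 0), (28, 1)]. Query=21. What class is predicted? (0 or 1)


Distances from query 21:
Point 23 (class 0): distance = 2
K=1 nearest neighbors: classes = [0]
Votes for class 1: 0 / 1
Majority vote => class 0

0


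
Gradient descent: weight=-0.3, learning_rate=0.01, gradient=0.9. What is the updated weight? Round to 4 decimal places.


w_new = w_old - lr * gradient
= -0.3 - 0.01 * 0.9
= -0.3 - (0.009)
= -0.3090

-0.3090


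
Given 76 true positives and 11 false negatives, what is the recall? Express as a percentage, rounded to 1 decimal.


Recall = TP / (TP + FN) * 100
= 76 / (76 + 11)
= 76 / 87
= 0.8736
= 87.4%

87.4


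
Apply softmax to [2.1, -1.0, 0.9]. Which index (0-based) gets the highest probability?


Softmax is a monotonic transformation, so it preserves the argmax.
We need to find the index of the maximum logit.
Index 0: 2.1
Index 1: -1.0
Index 2: 0.9
Maximum logit = 2.1 at index 0

0


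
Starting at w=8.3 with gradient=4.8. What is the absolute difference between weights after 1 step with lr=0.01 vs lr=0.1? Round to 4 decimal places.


With lr=0.01: w_new = 8.3 - 0.01 * 4.8 = 8.252
With lr=0.1: w_new = 8.3 - 0.1 * 4.8 = 7.82
Absolute difference = |8.252 - 7.82|
= 0.4320

0.4320


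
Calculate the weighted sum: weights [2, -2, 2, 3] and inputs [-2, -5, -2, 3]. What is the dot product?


Element-wise products:
2 * -2 = -4
-2 * -5 = 10
2 * -2 = -4
3 * 3 = 9
Sum = -4 + 10 + -4 + 9
= 11

11


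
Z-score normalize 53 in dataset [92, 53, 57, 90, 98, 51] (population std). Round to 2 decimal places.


Mean = (92 + 53 + 57 + 90 + 98 + 51) / 6 = 73.5
Variance = sum((x_i - mean)^2) / n = 402.25
Std = sqrt(402.25) = 20.0562
Z = (x - mean) / std
= (53 - 73.5) / 20.0562
= -20.5 / 20.0562
= -1.02

-1.02


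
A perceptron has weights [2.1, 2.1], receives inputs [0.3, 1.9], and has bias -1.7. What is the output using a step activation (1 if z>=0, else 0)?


z = w . x + b
= 2.1*0.3 + 2.1*1.9 + -1.7
= 0.63 + 3.99 + -1.7
= 4.62 + -1.7
= 2.92
Since z = 2.92 >= 0, output = 1

1


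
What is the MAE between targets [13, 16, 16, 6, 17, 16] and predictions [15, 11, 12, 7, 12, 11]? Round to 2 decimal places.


Absolute errors: [2, 5, 4, 1, 5, 5]
Sum of absolute errors = 22
MAE = 22 / 6 = 3.67

3.67


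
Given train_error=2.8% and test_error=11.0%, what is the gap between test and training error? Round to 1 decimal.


Generalization gap = test_error - train_error
= 11.0 - 2.8
= 8.2%
A moderate gap.

8.2


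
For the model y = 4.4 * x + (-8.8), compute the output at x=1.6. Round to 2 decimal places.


y = 4.4 * 1.6 + (-8.8)
= 7.04 + (-8.8)
= -1.76

-1.76


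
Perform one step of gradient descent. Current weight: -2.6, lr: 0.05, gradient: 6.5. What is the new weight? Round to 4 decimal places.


w_new = w_old - lr * gradient
= -2.6 - 0.05 * 6.5
= -2.6 - (0.325)
= -2.9250

-2.9250


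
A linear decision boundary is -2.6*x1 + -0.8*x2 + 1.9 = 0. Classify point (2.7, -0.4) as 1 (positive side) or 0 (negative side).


Compute -2.6 * 2.7 + -0.8 * -0.4 + 1.9
= -7.02 + 0.32 + 1.9
= -4.8
Since -4.8 < 0, the point is on the negative side.

0


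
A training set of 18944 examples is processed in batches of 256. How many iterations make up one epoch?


Iterations per epoch = dataset_size / batch_size
= 18944 / 256
= 74

74


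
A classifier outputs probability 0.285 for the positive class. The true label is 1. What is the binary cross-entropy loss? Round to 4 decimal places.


For y=1: Loss = -log(p)
= -log(0.285)
= -(-1.2553)
= 1.2553

1.2553


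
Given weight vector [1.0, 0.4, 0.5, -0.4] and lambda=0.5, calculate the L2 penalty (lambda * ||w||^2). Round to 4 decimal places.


Squaring each weight:
1.0^2 = 1.0
0.4^2 = 0.16
0.5^2 = 0.25
(-0.4)^2 = 0.16
Sum of squares = 1.57
Penalty = 0.5 * 1.57 = 0.7850

0.7850


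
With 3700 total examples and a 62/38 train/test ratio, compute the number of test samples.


Train samples = 3700 * 62% = 2294
Test samples = 3700 - 2294
= 1406

1406


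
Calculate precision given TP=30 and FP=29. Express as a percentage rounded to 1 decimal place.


Precision = TP / (TP + FP) * 100
= 30 / (30 + 29)
= 30 / 59
= 0.5085
= 50.8%

50.8


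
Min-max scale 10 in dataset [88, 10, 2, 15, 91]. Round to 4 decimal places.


Min = 2, Max = 91
Range = 91 - 2 = 89
Scaled = (x - min) / (max - min)
= (10 - 2) / 89
= 8 / 89
= 0.0899

0.0899


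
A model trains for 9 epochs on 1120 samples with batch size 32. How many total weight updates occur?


Iterations per epoch = 1120 / 32 = 35
Total updates = iterations_per_epoch * epochs
= 35 * 9
= 315

315


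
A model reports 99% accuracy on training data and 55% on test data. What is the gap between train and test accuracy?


Gap = train_accuracy - test_accuracy
= 99 - 55
= 44%
This large gap strongly indicates overfitting.

44
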